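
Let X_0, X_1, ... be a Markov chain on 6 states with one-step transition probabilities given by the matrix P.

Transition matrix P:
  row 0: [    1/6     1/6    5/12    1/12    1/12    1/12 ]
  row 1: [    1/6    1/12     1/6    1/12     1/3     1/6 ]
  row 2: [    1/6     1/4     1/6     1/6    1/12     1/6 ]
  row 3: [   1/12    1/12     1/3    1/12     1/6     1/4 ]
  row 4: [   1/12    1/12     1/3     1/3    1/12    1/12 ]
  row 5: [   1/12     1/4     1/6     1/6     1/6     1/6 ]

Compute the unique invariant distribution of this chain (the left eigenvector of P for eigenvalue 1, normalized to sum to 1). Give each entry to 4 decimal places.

π = [0.1283, 0.1617, 0.2494, 0.1546, 0.1497, 0.1564]

Balance equations π_j = Σ_i π_i·P[i][j]:
  π_0 = 1/6·π_0 + 1/6·π_1 + 1/6·π_2 + 1/12·π_3 + 1/12·π_4 + 1/12·π_5
  π_1 = 1/6·π_0 + 1/12·π_1 + 1/4·π_2 + 1/12·π_3 + 1/12·π_4 + 1/4·π_5
  π_2 = 5/12·π_0 + 1/6·π_1 + 1/6·π_2 + 1/3·π_3 + 1/3·π_4 + 1/6·π_5
  π_3 = 1/12·π_0 + 1/12·π_1 + 1/6·π_2 + 1/12·π_3 + 1/3·π_4 + 1/6·π_5
  π_4 = 1/12·π_0 + 1/3·π_1 + 1/12·π_2 + 1/6·π_3 + 1/12·π_4 + 1/6·π_5
  normalize: π_0 + π_1 + π_2 + π_3 + π_4 + π_5 = 1
Solving the linear system gives exactly π = [20290/158167, 51139/316334, 78907/316334, 48895/316334, 47343/316334, 24735/158167].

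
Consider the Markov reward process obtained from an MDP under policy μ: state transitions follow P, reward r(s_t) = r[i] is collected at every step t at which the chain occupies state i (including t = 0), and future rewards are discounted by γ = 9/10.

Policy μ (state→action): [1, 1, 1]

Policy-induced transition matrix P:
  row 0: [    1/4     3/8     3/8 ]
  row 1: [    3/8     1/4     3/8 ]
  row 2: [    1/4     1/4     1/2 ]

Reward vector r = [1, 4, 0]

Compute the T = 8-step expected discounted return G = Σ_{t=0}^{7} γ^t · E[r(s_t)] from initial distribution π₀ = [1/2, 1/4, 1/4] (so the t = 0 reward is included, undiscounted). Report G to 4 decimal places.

G = 8.3021

t=0: π = [0.5000, 0.2500, 0.2500], E[r] = 1.5000, γ^t·E[r] = 1.500000, running G = 1.500000
t=1: π = [0.2813, 0.3125, 0.4063], E[r] = 1.5313, γ^t·E[r] = 1.378125, running G = 2.878125
t=2: π = [0.2891, 0.2852, 0.4258], E[r] = 1.4297, γ^t·E[r] = 1.158047, running G = 4.036172
t=3: π = [0.2856, 0.2861, 0.4282], E[r] = 1.4302, γ^t·E[r] = 1.042598, running G = 5.078770
t=4: π = [0.2858, 0.2857, 0.4285], E[r] = 1.4286, γ^t·E[r] = 0.937297, running G = 6.016067
t=5: π = [0.2857, 0.2857, 0.4286], E[r] = 1.4286, γ^t·E[r] = 0.843572, running G = 6.859639
t=6: π = [0.2857, 0.2857, 0.4286], E[r] = 1.4286, γ^t·E[r] = 0.759202, running G = 7.618841
t=7: π = [0.2857, 0.2857, 0.4286], E[r] = 1.4286, γ^t·E[r] = 0.683281, running G = 8.302122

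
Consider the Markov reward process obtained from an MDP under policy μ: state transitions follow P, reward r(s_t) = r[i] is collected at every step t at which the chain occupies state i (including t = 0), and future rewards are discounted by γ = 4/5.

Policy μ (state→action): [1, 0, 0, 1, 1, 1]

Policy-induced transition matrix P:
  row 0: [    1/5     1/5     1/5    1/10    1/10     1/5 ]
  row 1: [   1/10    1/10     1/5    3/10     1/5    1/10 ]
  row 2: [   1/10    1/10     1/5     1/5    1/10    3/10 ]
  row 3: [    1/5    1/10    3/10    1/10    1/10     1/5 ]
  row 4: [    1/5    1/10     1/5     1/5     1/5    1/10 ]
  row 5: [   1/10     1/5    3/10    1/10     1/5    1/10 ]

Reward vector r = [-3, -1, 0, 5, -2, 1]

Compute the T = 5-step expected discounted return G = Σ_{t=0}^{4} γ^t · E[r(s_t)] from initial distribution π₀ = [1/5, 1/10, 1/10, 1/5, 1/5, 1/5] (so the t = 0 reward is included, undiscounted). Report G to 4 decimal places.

t=0: π = [0.2000, 0.1000, 0.1000, 0.2000, 0.2000, 0.2000], E[r] = 0.1000, γ^t·E[r] = 0.100000, running G = 0.100000
t=1: π = [0.1600, 0.1400, 0.2400, 0.1500, 0.1500, 0.1600], E[r] = -0.0100, γ^t·E[r] = -0.008000, running G = 0.092000
t=2: π = [0.1460, 0.1320, 0.2310, 0.1670, 0.1450, 0.1790], E[r] = 0.1540, γ^t·E[r] = 0.098560, running G = 0.190560
t=3: π = [0.1458, 0.1325, 0.2346, 0.1640, 0.1456, 0.1775], E[r] = 0.1364, γ^t·E[r] = 0.069837, running G = 0.260397
t=4: π = [0.1455, 0.1323, 0.2342, 0.1645, 0.1456, 0.1779], E[r] = 0.1404, γ^t·E[r] = 0.057520, running G = 0.317917

G = 0.3179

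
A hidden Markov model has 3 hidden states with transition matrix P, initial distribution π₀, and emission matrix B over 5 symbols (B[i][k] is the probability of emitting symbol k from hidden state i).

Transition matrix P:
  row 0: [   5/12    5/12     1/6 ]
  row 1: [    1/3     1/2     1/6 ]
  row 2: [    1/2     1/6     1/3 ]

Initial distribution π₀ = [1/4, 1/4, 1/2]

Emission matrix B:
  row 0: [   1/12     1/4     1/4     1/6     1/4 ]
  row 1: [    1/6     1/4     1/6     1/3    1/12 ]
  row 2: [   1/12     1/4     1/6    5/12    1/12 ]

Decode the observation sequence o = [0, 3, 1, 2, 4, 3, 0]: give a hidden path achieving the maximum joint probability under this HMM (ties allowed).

path = [2, 2, 0, 0, 0, 1, 1]

t=0: δ = [2.083e-02, 4.167e-02, 4.167e-02]  (obs o_0=0)
t=1: δ = [3.472e-03, 6.944e-03, 5.787e-03]  ψ = [2, 1, 2]  (obs o_1=3)
t=2: δ = [7.234e-04, 8.681e-04, 4.823e-04]  ψ = [2, 1, 2]  (obs o_2=1)
t=3: δ = [7.535e-05, 7.234e-05, 2.679e-05]  ψ = [0, 1, 2]  (obs o_3=2)
t=4: δ = [7.849e-06, 3.014e-06, 1.047e-06]  ψ = [0, 1, 0]  (obs o_4=4)
t=5: δ = [5.451e-07, 1.090e-06, 5.451e-07]  ψ = [0, 0, 0]  (obs o_5=3)
t=6: δ = [3.028e-08, 9.085e-08, 1.514e-08]  ψ = [1, 1, 1]  (obs o_6=0)
backtrack: best end state = 1; path = [2, 2, 0, 0, 0, 1, 1]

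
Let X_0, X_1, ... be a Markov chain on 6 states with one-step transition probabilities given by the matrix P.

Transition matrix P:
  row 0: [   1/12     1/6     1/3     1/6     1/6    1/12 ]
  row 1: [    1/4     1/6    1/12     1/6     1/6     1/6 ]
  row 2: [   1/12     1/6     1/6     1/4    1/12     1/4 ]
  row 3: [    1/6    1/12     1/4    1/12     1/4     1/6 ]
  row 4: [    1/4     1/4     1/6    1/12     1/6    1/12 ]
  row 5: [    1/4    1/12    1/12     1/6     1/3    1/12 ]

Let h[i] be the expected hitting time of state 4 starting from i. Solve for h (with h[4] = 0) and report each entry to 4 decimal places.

h = [5.3405, 5.2095, 5.5538, 4.8516, 0.0000, 4.4080]

First-step conditioning: h[4] = 0; for i ≠ 4, h[i] = 1 + Σ_k P[i][k]·h[k].
  h[0] = 1 + 1/12·h[0] + 1/6·h[1] + 1/3·h[2] + 1/6·h[3] + 1/12·h[5]
  h[1] = 1 + 1/4·h[0] + 1/6·h[1] + 1/12·h[2] + 1/6·h[3] + 1/6·h[5]
  h[2] = 1 + 1/12·h[0] + 1/6·h[1] + 1/6·h[2] + 1/4·h[3] + 1/4·h[5]
  h[3] = 1 + 1/6·h[0] + 1/12·h[1] + 1/4·h[2] + 1/12·h[3] + 1/6·h[5]
  h[5] = 1 + 1/4·h[0] + 1/12·h[1] + 1/12·h[2] + 1/6·h[3] + 1/12·h[5]
Solving the 5×5 linear system over states ≠ 4 gives exactly h = [164322/30769, 160290/30769, 170886/30769, 149280/30769, 0, 135630/30769] (h[4] = 0 is the target).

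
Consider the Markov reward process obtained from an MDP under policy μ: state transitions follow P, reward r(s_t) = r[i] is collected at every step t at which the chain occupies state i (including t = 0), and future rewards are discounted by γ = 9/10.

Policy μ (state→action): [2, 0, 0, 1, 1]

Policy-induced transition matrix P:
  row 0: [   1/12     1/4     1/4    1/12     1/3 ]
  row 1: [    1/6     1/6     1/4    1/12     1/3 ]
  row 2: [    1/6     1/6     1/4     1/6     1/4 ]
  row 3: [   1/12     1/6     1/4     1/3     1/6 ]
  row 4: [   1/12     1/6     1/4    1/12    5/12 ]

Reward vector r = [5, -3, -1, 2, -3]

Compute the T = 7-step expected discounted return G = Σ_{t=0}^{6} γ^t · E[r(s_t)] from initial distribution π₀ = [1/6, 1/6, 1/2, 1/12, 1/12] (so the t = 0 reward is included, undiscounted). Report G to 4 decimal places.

t=0: π = [0.1667, 0.1667, 0.5000, 0.0833, 0.0833], E[r] = -0.2500, γ^t·E[r] = -0.250000, running G = -0.250000
t=1: π = [0.1389, 0.1806, 0.2500, 0.1458, 0.2847], E[r] = -0.6597, γ^t·E[r] = -0.593750, running G = -0.843750
t=2: π = [0.1192, 0.1782, 0.2500, 0.1406, 0.3119], E[r] = -0.8432, γ^t·E[r] = -0.682969, running G = -1.526719
t=3: π = [0.1190, 0.1766, 0.2500, 0.1393, 0.3151], E[r] = -0.8512, γ^t·E[r] = -0.620543, running G = -2.147262
t=4: π = [0.1189, 0.1766, 0.2500, 0.1390, 0.3155], E[r] = -0.8539, γ^t·E[r] = -0.560274, running G = -2.707535
t=5: π = [0.1189, 0.1766, 0.2500, 0.1389, 0.3156], E[r] = -0.8544, γ^t·E[r] = -0.504493, running G = -3.212028
t=6: π = [0.1189, 0.1766, 0.2500, 0.1389, 0.3156], E[r] = -0.8545, γ^t·E[r] = -0.454102, running G = -3.666130

G = -3.6661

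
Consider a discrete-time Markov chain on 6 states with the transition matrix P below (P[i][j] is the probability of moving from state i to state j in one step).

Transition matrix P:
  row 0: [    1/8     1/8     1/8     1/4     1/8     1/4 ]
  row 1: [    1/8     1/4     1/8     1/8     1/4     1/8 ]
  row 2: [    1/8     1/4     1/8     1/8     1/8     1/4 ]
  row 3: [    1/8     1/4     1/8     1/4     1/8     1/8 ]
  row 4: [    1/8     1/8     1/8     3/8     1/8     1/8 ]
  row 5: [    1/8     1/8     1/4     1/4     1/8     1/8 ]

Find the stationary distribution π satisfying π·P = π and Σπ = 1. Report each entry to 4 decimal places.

π = [0.1250, 0.1958, 0.1448, 0.2261, 0.1495, 0.1587]

Balance equations π_j = Σ_i π_i·P[i][j]:
  π_0 = 1/8·π_0 + 1/8·π_1 + 1/8·π_2 + 1/8·π_3 + 1/8·π_4 + 1/8·π_5
  π_1 = 1/8·π_0 + 1/4·π_1 + 1/4·π_2 + 1/4·π_3 + 1/8·π_4 + 1/8·π_5
  π_2 = 1/8·π_0 + 1/8·π_1 + 1/8·π_2 + 1/8·π_3 + 1/8·π_4 + 1/4·π_5
  π_3 = 1/4·π_0 + 1/8·π_1 + 1/8·π_2 + 1/4·π_3 + 3/8·π_4 + 1/4·π_5
  π_4 = 1/8·π_0 + 1/4·π_1 + 1/8·π_2 + 1/8·π_3 + 1/8·π_4 + 1/8·π_5
  normalize: π_0 + π_1 + π_2 + π_3 + π_4 + π_5 = 1
Solving the linear system gives exactly π = [1/8, 802/4095, 73/504, 823/3640, 4897/32760, 10/63].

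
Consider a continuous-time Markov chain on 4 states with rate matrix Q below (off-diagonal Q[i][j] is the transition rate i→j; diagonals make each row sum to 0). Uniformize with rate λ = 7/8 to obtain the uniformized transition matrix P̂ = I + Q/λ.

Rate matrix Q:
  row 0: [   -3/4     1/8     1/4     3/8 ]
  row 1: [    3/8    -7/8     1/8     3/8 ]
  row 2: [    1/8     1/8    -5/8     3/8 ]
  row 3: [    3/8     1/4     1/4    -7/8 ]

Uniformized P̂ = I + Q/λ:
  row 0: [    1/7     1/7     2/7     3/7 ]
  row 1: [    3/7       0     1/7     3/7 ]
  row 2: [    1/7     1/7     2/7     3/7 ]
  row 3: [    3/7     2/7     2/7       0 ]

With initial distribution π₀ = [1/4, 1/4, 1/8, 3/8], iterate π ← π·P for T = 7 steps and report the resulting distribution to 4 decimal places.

π = [0.2751, 0.1626, 0.2625, 0.2998]

t=0: π = [0.2500, 0.2500, 0.1250, 0.3750]
t=1: π = [0.3214, 0.1607, 0.2500, 0.2679]
t=2: π = [0.2653, 0.1582, 0.2628, 0.3138]
t=3: π = [0.2777, 0.1651, 0.2631, 0.2941]
t=4: π = [0.2741, 0.1613, 0.2621, 0.3025]
t=5: π = [0.2754, 0.1630, 0.2627, 0.2989]
t=6: π = [0.2748, 0.1623, 0.2624, 0.3005]
t=7: π = [0.2751, 0.1626, 0.2625, 0.2998]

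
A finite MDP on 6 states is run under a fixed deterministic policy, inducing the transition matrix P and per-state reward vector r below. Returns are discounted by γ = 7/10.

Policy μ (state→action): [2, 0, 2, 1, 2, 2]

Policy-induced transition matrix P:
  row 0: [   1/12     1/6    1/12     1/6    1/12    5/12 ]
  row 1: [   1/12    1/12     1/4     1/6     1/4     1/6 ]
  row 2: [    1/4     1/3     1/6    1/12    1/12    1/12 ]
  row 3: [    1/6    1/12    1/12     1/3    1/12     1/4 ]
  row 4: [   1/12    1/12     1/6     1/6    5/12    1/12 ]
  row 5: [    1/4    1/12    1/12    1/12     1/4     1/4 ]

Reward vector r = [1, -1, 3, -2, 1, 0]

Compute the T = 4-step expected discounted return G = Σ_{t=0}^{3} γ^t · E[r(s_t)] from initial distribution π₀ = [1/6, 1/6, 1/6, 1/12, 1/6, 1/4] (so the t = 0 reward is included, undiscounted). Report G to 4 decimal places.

G = 1.0071

t=0: π = [0.1667, 0.1667, 0.1667, 0.0833, 0.1667, 0.2500], E[r] = 0.5000, γ^t·E[r] = 0.500000, running G = 0.500000
t=1: π = [0.1597, 0.1389, 0.1389, 0.1458, 0.2083, 0.2083], E[r] = 0.3542, γ^t·E[r] = 0.247917, running G = 0.747917
t=2: π = [0.1534, 0.1314, 0.1354, 0.1620, 0.2106, 0.2072], E[r] = 0.3148, γ^t·E[r] = 0.154259, running G = 0.902176
t=3: π = [0.1539, 0.1300, 0.1341, 0.1651, 0.2100, 0.2069], E[r] = 0.3059, γ^t·E[r] = 0.104921, running G = 1.007097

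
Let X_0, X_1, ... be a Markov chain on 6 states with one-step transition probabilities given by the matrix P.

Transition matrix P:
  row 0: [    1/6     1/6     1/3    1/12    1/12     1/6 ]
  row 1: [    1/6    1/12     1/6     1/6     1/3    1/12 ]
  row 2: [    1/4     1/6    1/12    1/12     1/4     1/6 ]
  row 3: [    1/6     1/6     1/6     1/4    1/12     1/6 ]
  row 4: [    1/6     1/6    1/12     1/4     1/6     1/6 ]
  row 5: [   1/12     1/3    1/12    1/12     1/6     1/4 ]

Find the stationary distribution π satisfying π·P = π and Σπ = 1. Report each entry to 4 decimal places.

Balance equations π_j = Σ_i π_i·P[i][j]:
  π_0 = 1/6·π_0 + 1/6·π_1 + 1/4·π_2 + 1/6·π_3 + 1/6·π_4 + 1/12·π_5
  π_1 = 1/6·π_0 + 1/12·π_1 + 1/6·π_2 + 1/6·π_3 + 1/6·π_4 + 1/3·π_5
  π_2 = 1/3·π_0 + 1/6·π_1 + 1/12·π_2 + 1/6·π_3 + 1/12·π_4 + 1/12·π_5
  π_3 = 1/12·π_0 + 1/6·π_1 + 1/12·π_2 + 1/4·π_3 + 1/4·π_4 + 1/12·π_5
  π_4 = 1/12·π_0 + 1/3·π_1 + 1/4·π_2 + 1/12·π_3 + 1/6·π_4 + 1/6·π_5
  normalize: π_0 + π_1 + π_2 + π_3 + π_4 + π_5 = 1
Solving the linear system gives exactly π = [41249/249110, 26/145, 3800/24911, 7695/49822, 22743/124555, 24/145].

π = [0.1656, 0.1793, 0.1525, 0.1544, 0.1826, 0.1655]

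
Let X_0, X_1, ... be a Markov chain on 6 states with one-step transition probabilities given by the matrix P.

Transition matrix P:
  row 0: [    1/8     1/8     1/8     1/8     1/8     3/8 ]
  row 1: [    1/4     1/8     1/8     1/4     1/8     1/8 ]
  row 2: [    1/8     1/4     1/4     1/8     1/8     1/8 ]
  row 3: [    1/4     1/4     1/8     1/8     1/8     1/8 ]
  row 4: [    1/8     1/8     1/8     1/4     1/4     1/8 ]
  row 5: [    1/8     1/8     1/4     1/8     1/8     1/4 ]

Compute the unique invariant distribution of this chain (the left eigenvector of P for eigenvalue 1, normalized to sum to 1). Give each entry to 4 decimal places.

Balance equations π_j = Σ_i π_i·P[i][j]:
  π_0 = 1/8·π_0 + 1/4·π_1 + 1/8·π_2 + 1/4·π_3 + 1/8·π_4 + 1/8·π_5
  π_1 = 1/8·π_0 + 1/8·π_1 + 1/4·π_2 + 1/4·π_3 + 1/8·π_4 + 1/8·π_5
  π_2 = 1/8·π_0 + 1/8·π_1 + 1/4·π_2 + 1/8·π_3 + 1/8·π_4 + 1/4·π_5
  π_3 = 1/8·π_0 + 1/4·π_1 + 1/8·π_2 + 1/8·π_3 + 1/4·π_4 + 1/8·π_5
  π_4 = 1/8·π_0 + 1/8·π_1 + 1/8·π_2 + 1/8·π_3 + 1/4·π_4 + 1/8·π_5
  normalize: π_0 + π_1 + π_2 + π_3 + π_4 + π_5 = 1
Solving the linear system gives exactly π = [76/457, 1600/9597, 544/3199, 1571/9597, 1/7, 87/457].

π = [0.1663, 0.1667, 0.1701, 0.1637, 0.1429, 0.1904]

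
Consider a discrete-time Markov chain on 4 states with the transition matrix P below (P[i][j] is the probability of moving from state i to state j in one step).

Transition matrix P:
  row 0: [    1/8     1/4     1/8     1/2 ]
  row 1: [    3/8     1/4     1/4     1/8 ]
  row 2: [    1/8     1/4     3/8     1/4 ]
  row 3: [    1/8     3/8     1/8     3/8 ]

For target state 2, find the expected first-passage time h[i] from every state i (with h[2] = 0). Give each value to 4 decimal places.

h = [6.1856, 5.4433, 0.0000, 6.1031]

First-step conditioning: h[2] = 0; for i ≠ 2, h[i] = 1 + Σ_k P[i][k]·h[k].
  h[0] = 1 + 1/8·h[0] + 1/4·h[1] + 1/2·h[3]
  h[1] = 1 + 3/8·h[0] + 1/4·h[1] + 1/8·h[3]
  h[3] = 1 + 1/8·h[0] + 3/8·h[1] + 3/8·h[3]
Solving the 3×3 linear system over states ≠ 2 gives exactly h = [600/97, 528/97, 0, 592/97] (h[2] = 0 is the target).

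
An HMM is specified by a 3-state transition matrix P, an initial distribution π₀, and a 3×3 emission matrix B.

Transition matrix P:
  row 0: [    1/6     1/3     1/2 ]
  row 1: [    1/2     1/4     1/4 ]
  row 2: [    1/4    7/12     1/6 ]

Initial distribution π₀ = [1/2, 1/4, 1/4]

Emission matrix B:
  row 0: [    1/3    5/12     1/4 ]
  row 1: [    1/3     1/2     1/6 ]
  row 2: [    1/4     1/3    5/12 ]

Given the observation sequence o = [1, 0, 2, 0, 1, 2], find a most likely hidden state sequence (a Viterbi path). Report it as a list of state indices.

path = [1, 0, 2, 1, 0, 2]

t=0: δ = [2.083e-01, 1.250e-01, 8.333e-02]  (obs o_0=1)
t=1: δ = [2.083e-02, 2.315e-02, 2.604e-02]  ψ = [1, 0, 0]  (obs o_1=0)
t=2: δ = [2.894e-03, 2.532e-03, 4.340e-03]  ψ = [1, 2, 0]  (obs o_2=2)
t=3: δ = [4.220e-04, 8.439e-04, 3.617e-04]  ψ = [1, 2, 0]  (obs o_3=0)
t=4: δ = [1.758e-04, 1.055e-04, 7.033e-05]  ψ = [1, 1, 0]  (obs o_4=1)
t=5: δ = [1.319e-05, 9.768e-06, 3.663e-05]  ψ = [1, 0, 0]  (obs o_5=2)
backtrack: best end state = 2; path = [1, 0, 2, 1, 0, 2]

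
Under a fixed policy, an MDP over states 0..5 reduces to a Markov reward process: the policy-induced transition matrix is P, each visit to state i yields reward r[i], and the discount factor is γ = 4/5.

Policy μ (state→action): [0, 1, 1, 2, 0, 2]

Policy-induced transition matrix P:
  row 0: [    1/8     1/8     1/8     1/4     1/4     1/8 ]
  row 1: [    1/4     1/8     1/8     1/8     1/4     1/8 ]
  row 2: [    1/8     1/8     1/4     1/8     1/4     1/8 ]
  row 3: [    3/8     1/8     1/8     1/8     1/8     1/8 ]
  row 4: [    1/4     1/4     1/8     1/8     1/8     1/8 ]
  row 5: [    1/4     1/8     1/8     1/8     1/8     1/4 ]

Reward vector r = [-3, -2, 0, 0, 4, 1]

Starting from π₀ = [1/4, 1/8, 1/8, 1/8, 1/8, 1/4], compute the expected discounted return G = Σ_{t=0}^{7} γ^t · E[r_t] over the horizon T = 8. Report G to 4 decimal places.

G = -0.4385

t=0: π = [0.2500, 0.1250, 0.1250, 0.1250, 0.1250, 0.2500], E[r] = -0.2500, γ^t·E[r] = -0.250000, running G = -0.250000
t=1: π = [0.2188, 0.1406, 0.1406, 0.1563, 0.1875, 0.1563], E[r] = -0.0313, γ^t·E[r] = -0.025000, running G = -0.275000
t=2: π = [0.2246, 0.1484, 0.1426, 0.1523, 0.1875, 0.1445], E[r] = -0.0762, γ^t·E[r] = -0.048750, running G = -0.323750
t=3: π = [0.2231, 0.1484, 0.1428, 0.1531, 0.1895, 0.1431], E[r] = -0.0654, γ^t·E[r] = -0.033500, running G = -0.357250
t=4: π = [0.2234, 0.1487, 0.1429, 0.1529, 0.1893, 0.1429], E[r] = -0.0674, γ^t·E[r] = -0.027625, running G = -0.384875
t=5: π = [0.2233, 0.1487, 0.1429, 0.1529, 0.1894, 0.1429], E[r] = -0.0670, γ^t·E[r] = -0.021954, running G = -0.406829
t=6: π = [0.2233, 0.1487, 0.1429, 0.1529, 0.1894, 0.1429], E[r] = -0.0671, γ^t·E[r] = -0.017586, running G = -0.424415
t=7: π = [0.2233, 0.1487, 0.1429, 0.1529, 0.1894, 0.1429], E[r] = -0.0671, γ^t·E[r] = -0.014065, running G = -0.438479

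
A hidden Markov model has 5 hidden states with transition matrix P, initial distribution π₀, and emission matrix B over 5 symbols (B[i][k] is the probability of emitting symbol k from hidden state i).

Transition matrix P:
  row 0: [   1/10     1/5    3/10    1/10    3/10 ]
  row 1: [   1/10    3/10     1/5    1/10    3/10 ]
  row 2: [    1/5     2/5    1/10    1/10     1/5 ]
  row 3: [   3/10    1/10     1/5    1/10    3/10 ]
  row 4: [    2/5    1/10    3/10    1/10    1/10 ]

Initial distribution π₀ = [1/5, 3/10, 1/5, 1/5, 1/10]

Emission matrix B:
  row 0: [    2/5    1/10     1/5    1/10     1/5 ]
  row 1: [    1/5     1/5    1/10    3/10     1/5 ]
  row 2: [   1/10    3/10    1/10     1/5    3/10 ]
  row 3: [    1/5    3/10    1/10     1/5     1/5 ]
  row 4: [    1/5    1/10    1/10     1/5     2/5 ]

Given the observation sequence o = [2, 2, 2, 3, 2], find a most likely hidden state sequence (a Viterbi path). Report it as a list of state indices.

path = [0, 4, 0, 4, 0]

t=0: δ = [4.000e-02, 3.000e-02, 2.000e-02, 2.000e-02, 1.000e-02]  (obs o_0=2)
t=1: δ = [1.200e-03, 9.000e-04, 1.200e-03, 4.000e-04, 1.200e-03]  ψ = [3, 1, 0, 0, 0]  (obs o_1=2)
t=2: δ = [9.600e-05, 4.800e-05, 3.600e-05, 1.200e-05, 3.600e-05]  ψ = [4, 2, 0, 0, 0]  (obs o_2=2)
t=3: δ = [1.440e-06, 5.760e-06, 5.760e-06, 1.920e-06, 5.760e-06]  ψ = [4, 0, 0, 0, 0]  (obs o_3=3)
t=4: δ = [4.608e-07, 2.304e-07, 1.728e-07, 5.760e-08, 1.728e-07]  ψ = [4, 2, 4, 1, 1]  (obs o_4=2)
backtrack: best end state = 0; path = [0, 4, 0, 4, 0]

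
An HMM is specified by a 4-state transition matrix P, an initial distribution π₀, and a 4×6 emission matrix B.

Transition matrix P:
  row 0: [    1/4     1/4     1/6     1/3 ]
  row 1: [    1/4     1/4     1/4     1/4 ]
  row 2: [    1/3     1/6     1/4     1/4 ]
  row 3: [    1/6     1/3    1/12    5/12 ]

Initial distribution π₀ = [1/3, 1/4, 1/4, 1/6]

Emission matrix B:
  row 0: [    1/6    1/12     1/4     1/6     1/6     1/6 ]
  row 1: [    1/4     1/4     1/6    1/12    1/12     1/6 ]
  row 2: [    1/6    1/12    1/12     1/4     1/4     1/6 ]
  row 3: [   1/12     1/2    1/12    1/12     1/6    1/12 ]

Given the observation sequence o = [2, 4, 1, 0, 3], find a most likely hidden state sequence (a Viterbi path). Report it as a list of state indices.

t=0: δ = [8.333e-02, 4.167e-02, 2.083e-02, 1.389e-02]  (obs o_0=2)
t=1: δ = [3.472e-03, 1.736e-03, 3.472e-03, 4.630e-03]  ψ = [0, 0, 0, 0]  (obs o_1=4)
t=2: δ = [9.645e-05, 3.858e-04, 7.234e-05, 9.645e-04]  ψ = [2, 3, 2, 3]  (obs o_2=1)
t=3: δ = [2.679e-05, 8.038e-05, 1.608e-05, 3.349e-05]  ψ = [3, 3, 1, 3]  (obs o_3=0)
t=4: δ = [3.349e-06, 1.674e-06, 5.023e-06, 1.674e-06]  ψ = [1, 1, 1, 1]  (obs o_4=3)
backtrack: best end state = 2; path = [0, 3, 3, 1, 2]

path = [0, 3, 3, 1, 2]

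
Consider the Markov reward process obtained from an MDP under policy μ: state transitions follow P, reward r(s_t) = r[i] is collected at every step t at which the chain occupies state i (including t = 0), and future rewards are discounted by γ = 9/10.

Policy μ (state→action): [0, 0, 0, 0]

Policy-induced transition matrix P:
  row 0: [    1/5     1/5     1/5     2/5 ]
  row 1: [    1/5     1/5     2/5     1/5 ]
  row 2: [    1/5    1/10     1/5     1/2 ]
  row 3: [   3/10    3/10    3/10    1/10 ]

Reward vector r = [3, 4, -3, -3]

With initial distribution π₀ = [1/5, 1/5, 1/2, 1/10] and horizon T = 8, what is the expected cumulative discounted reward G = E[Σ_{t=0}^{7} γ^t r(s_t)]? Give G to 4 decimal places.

t=0: π = [0.2000, 0.2000, 0.5000, 0.1000], E[r] = -0.4000, γ^t·E[r] = -0.400000, running G = -0.400000
t=1: π = [0.2100, 0.1600, 0.2500, 0.3800], E[r] = -0.6200, γ^t·E[r] = -0.558000, running G = -0.958000
t=2: π = [0.2380, 0.2130, 0.2700, 0.2790], E[r] = -0.0810, γ^t·E[r] = -0.065610, running G = -1.023610
t=3: π = [0.2279, 0.2009, 0.2705, 0.3007], E[r] = -0.2263, γ^t·E[r] = -0.164973, running G = -1.188583
t=4: π = [0.2301, 0.2030, 0.2703, 0.2967], E[r] = -0.1984, γ^t·E[r] = -0.130196, running G = -1.318779
t=5: π = [0.2297, 0.2026, 0.2703, 0.2974], E[r] = -0.2035, γ^t·E[r] = -0.120175, running G = -1.438954
t=6: π = [0.2297, 0.2027, 0.2703, 0.2973], E[r] = -0.2025, γ^t·E[r] = -0.107638, running G = -1.546592
t=7: π = [0.2297, 0.2027, 0.2703, 0.2973], E[r] = -0.2027, γ^t·E[r] = -0.096968, running G = -1.643559

G = -1.6436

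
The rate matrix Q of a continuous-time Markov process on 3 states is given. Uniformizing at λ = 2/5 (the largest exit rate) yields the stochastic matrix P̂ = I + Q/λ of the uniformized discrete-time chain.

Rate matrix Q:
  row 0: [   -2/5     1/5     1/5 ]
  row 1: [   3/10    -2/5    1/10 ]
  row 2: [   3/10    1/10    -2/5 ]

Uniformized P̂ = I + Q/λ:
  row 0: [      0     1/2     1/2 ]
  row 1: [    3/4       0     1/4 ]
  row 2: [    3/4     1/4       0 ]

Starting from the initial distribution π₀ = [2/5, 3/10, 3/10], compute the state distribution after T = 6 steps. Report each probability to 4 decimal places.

π = [0.4235, 0.2883, 0.2883]

t=0: π = [0.4000, 0.3000, 0.3000]
t=1: π = [0.4500, 0.2750, 0.2750]
t=2: π = [0.4125, 0.2938, 0.2938]
t=3: π = [0.4406, 0.2797, 0.2797]
t=4: π = [0.4195, 0.2902, 0.2902]
t=5: π = [0.4354, 0.2823, 0.2823]
t=6: π = [0.4235, 0.2883, 0.2883]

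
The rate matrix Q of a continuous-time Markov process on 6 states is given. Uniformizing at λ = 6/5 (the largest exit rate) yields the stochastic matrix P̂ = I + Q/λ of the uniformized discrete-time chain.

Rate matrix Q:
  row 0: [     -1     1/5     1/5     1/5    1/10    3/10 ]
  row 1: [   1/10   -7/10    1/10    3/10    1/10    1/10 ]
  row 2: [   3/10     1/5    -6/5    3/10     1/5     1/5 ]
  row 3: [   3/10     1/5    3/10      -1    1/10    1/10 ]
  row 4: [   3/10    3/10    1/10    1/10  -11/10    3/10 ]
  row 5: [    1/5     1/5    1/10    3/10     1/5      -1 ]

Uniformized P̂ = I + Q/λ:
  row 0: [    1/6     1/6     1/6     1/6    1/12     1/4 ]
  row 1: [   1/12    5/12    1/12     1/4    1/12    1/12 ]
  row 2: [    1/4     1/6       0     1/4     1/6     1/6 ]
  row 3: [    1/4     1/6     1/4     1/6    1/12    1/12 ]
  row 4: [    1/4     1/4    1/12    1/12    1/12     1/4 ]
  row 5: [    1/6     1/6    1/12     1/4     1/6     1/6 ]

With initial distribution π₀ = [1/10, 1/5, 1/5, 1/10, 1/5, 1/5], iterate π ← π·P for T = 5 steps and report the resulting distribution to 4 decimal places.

t=0: π = [0.1000, 0.2000, 0.2000, 0.1000, 0.2000, 0.2000]
t=1: π = [0.1917, 0.2333, 0.0917, 0.2000, 0.1167, 0.1667]
t=2: π = [0.1813, 0.2347, 0.1250, 0.1979, 0.1049, 0.1563]
t=3: π = [0.1828, 0.2341, 0.1210, 0.2009, 0.1068, 0.1545]
t=4: π = [0.1829, 0.2341, 0.1220, 0.2002, 0.1063, 0.1545]
t=5: π = [0.1829, 0.2340, 0.1218, 0.2004, 0.1064, 0.1546]

π = [0.1829, 0.2340, 0.1218, 0.2004, 0.1064, 0.1546]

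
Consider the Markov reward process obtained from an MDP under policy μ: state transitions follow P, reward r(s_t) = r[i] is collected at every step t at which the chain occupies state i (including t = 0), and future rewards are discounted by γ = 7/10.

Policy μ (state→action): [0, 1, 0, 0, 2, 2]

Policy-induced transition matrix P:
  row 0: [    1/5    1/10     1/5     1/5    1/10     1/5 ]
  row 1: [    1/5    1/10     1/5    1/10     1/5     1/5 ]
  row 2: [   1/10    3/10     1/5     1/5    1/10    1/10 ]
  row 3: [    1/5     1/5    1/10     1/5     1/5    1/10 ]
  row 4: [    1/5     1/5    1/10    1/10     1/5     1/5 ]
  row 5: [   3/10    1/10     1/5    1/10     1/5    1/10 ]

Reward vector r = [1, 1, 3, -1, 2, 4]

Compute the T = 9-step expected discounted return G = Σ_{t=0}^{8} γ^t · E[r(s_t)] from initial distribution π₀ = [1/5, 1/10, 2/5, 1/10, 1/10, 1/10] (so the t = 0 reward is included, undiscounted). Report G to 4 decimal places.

G = 5.5849

t=0: π = [0.2000, 0.1000, 0.4000, 0.1000, 0.1000, 0.1000], E[r] = 2.0000, γ^t·E[r] = 2.000000, running G = 2.000000
t=1: π = [0.1700, 0.2000, 0.1800, 0.1700, 0.1400, 0.1400], E[r] = 1.5800, γ^t·E[r] = 1.106000, running G = 3.106000
t=2: π = [0.1960, 0.1670, 0.1690, 0.1520, 0.1650, 0.1510], E[r] = 1.6520, γ^t·E[r] = 0.809480, running G = 3.915480
t=3: π = [0.1982, 0.1655, 0.1683, 0.1517, 0.1635, 0.1528], E[r] = 1.6551, γ^t·E[r] = 0.567699, running G = 4.483179
t=4: π = [0.1985, 0.1652, 0.1685, 0.1518, 0.1634, 0.1527], E[r] = 1.6548, γ^t·E[r] = 0.397325, running G = 4.880504
t=5: π = [0.1984, 0.1652, 0.1685, 0.1519, 0.1633, 0.1527], E[r] = 1.6546, γ^t·E[r] = 0.278091, running G = 5.158595
t=6: π = [0.1984, 0.1652, 0.1685, 0.1519, 0.1633, 0.1527], E[r] = 1.6546, γ^t·E[r] = 0.194662, running G = 5.353257
t=7: π = [0.1984, 0.1652, 0.1685, 0.1519, 0.1633, 0.1527], E[r] = 1.6546, γ^t·E[r] = 0.136263, running G = 5.489521
t=8: π = [0.1984, 0.1652, 0.1685, 0.1519, 0.1633, 0.1527], E[r] = 1.6546, γ^t·E[r] = 0.095384, running G = 5.584905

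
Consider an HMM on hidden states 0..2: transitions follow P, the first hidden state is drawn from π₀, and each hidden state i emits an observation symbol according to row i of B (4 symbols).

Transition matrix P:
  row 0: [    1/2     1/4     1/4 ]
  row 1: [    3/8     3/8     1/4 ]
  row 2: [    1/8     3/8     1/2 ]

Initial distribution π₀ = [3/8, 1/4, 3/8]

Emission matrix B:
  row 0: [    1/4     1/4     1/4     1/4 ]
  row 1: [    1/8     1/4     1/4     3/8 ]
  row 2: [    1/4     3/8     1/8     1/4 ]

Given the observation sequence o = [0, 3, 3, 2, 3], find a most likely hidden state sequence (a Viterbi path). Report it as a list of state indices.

path = [2, 1, 1, 1, 1]

t=0: δ = [9.375e-02, 3.125e-02, 9.375e-02]  (obs o_0=0)
t=1: δ = [1.172e-02, 1.318e-02, 1.172e-02]  ψ = [0, 2, 2]  (obs o_1=3)
t=2: δ = [1.465e-03, 1.854e-03, 1.465e-03]  ψ = [0, 1, 2]  (obs o_2=3)
t=3: δ = [1.831e-04, 1.738e-04, 9.155e-05]  ψ = [0, 1, 2]  (obs o_3=2)
t=4: δ = [2.289e-05, 2.444e-05, 1.144e-05]  ψ = [0, 1, 0]  (obs o_4=3)
backtrack: best end state = 1; path = [2, 1, 1, 1, 1]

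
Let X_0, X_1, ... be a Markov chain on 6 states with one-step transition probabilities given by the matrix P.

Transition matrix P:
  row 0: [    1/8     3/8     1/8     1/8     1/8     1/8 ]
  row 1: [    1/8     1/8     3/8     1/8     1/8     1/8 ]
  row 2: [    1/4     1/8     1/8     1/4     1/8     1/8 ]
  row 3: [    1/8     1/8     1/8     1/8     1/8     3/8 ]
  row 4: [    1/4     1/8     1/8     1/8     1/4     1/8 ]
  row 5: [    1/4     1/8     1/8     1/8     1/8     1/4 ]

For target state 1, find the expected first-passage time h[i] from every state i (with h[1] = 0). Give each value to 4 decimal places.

First-step conditioning: h[1] = 0; for i ≠ 1, h[i] = 1 + Σ_k P[i][k]·h[k].
  h[0] = 1 + 1/8·h[0] + 1/8·h[2] + 1/8·h[3] + 1/8·h[4] + 1/8·h[5]
  h[2] = 1 + 1/4·h[0] + 1/8·h[2] + 1/4·h[3] + 1/8·h[4] + 1/8·h[5]
  h[3] = 1 + 1/8·h[0] + 1/8·h[2] + 1/8·h[3] + 1/8·h[4] + 3/8·h[5]
  h[4] = 1 + 1/4·h[0] + 1/8·h[2] + 1/8·h[3] + 1/4·h[4] + 1/8·h[5]
  h[5] = 1 + 1/4·h[0] + 1/8·h[2] + 1/8·h[3] + 1/8·h[4] + 1/4·h[5]
Solving the 5×5 linear system over states ≠ 1 gives exactly h = [1792/407, 0, 2312/407, 64/11, 2304/407, 2304/407] (h[1] = 0 is the target).

h = [4.4029, 0.0000, 5.6806, 5.8182, 5.6609, 5.6609]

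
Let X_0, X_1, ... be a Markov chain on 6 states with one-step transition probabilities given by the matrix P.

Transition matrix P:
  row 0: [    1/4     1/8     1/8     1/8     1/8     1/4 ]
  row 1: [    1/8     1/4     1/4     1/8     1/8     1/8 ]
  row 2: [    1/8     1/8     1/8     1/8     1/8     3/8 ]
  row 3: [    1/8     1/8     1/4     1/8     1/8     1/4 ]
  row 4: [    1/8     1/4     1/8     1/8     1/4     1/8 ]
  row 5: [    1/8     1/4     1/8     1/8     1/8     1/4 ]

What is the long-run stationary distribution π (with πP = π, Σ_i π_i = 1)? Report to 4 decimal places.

π = [0.1429, 0.1959, 0.1651, 0.1250, 0.1429, 0.2283]

Balance equations π_j = Σ_i π_i·P[i][j]:
  π_0 = 1/4·π_0 + 1/8·π_1 + 1/8·π_2 + 1/8·π_3 + 1/8·π_4 + 1/8·π_5
  π_1 = 1/8·π_0 + 1/4·π_1 + 1/8·π_2 + 1/8·π_3 + 1/4·π_4 + 1/4·π_5
  π_2 = 1/8·π_0 + 1/4·π_1 + 1/8·π_2 + 1/4·π_3 + 1/8·π_4 + 1/8·π_5
  π_3 = 1/8·π_0 + 1/8·π_1 + 1/8·π_2 + 1/8·π_3 + 1/8·π_4 + 1/8·π_5
  π_4 = 1/8·π_0 + 1/8·π_1 + 1/8·π_2 + 1/8·π_3 + 1/4·π_4 + 1/8·π_5
  normalize: π_0 + π_1 + π_2 + π_3 + π_4 + π_5 = 1
Solving the linear system gives exactly π = [1/7, 713/3640, 601/3640, 1/8, 1/7, 831/3640].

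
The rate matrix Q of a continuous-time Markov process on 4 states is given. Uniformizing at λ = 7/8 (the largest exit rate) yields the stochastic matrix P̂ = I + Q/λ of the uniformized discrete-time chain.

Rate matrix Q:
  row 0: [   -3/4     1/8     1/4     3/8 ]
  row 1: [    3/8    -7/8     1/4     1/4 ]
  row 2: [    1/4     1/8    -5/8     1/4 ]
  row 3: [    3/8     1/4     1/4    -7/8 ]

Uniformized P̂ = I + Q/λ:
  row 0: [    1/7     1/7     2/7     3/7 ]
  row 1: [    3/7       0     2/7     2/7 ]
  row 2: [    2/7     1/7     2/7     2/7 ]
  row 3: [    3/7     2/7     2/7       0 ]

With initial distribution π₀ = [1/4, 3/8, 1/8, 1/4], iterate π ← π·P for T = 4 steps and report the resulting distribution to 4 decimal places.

π = [0.3007, 0.1564, 0.2857, 0.2572]

t=0: π = [0.2500, 0.3750, 0.1250, 0.2500]
t=1: π = [0.3393, 0.1250, 0.2857, 0.2500]
t=2: π = [0.2908, 0.1607, 0.2857, 0.2628]
t=3: π = [0.3047, 0.1574, 0.2857, 0.2522]
t=4: π = [0.3007, 0.1564, 0.2857, 0.2572]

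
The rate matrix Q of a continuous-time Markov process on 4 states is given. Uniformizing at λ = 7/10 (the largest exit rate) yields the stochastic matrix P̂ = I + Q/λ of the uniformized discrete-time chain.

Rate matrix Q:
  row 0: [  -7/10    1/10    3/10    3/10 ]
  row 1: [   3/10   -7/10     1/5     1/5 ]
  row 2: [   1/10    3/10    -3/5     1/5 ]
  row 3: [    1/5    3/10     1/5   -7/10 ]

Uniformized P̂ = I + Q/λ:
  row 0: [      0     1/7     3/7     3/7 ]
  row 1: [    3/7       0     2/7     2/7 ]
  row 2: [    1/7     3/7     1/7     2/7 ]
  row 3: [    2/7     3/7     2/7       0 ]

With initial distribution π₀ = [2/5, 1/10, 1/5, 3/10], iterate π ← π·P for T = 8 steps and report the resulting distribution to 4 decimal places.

t=0: π = [0.4000, 0.1000, 0.2000, 0.3000]
t=1: π = [0.1571, 0.2714, 0.3143, 0.2571]
t=2: π = [0.2347, 0.2673, 0.2633, 0.2347]
t=3: π = [0.2192, 0.2469, 0.2816, 0.2522]
t=4: π = [0.2181, 0.2601, 0.2768, 0.2450]
t=5: π = [0.2210, 0.2548, 0.2773, 0.2469]
t=6: π = [0.2193, 0.2562, 0.2777, 0.2468]
t=7: π = [0.2200, 0.2561, 0.2774, 0.2465]
t=8: π = [0.2198, 0.2560, 0.2775, 0.2467]

π = [0.2198, 0.2560, 0.2775, 0.2467]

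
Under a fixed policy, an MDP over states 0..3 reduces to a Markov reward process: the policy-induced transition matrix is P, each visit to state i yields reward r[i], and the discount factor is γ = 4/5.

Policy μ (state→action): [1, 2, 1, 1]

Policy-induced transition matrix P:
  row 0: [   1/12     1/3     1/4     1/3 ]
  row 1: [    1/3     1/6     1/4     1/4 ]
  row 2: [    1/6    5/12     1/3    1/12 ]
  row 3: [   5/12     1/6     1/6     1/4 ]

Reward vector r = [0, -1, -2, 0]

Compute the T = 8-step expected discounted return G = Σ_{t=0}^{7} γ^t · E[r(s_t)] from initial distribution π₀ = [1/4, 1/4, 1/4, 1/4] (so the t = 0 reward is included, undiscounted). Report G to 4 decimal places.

G = -3.1959

t=0: π = [0.2500, 0.2500, 0.2500, 0.2500], E[r] = -0.7500, γ^t·E[r] = -0.750000, running G = -0.750000
t=1: π = [0.2500, 0.2708, 0.2500, 0.2292], E[r] = -0.7708, γ^t·E[r] = -0.616667, running G = -1.366667
t=2: π = [0.2483, 0.2708, 0.2517, 0.2292], E[r] = -0.7743, γ^t·E[r] = -0.495556, running G = -1.862222
t=3: π = [0.2484, 0.2710, 0.2519, 0.2287], E[r] = -0.7747, γ^t·E[r] = -0.396667, running G = -2.258889
t=4: π = [0.2483, 0.2710, 0.2519, 0.2287], E[r] = -0.7749, γ^t·E[r] = -0.317398, running G = -2.576286
t=5: π = [0.2483, 0.2710, 0.2519, 0.2287], E[r] = -0.7749, γ^t·E[r] = -0.253920, running G = -2.830206
t=6: π = [0.2483, 0.2710, 0.2519, 0.2287], E[r] = -0.7749, γ^t·E[r] = -0.203138, running G = -3.033344
t=7: π = [0.2483, 0.2710, 0.2519, 0.2287], E[r] = -0.7749, γ^t·E[r] = -0.162510, running G = -3.195855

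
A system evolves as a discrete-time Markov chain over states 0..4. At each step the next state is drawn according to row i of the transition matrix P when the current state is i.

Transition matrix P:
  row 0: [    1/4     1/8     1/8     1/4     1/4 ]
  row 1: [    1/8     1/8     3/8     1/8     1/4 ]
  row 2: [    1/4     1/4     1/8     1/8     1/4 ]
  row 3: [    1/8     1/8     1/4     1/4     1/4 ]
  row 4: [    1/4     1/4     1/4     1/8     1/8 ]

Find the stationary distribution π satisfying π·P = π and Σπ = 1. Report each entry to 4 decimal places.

π = [0.2059, 0.1802, 0.2194, 0.1723, 0.2222]

Balance equations π_j = Σ_i π_i·P[i][j]:
  π_0 = 1/4·π_0 + 1/8·π_1 + 1/4·π_2 + 1/8·π_3 + 1/4·π_4
  π_1 = 1/8·π_0 + 1/8·π_1 + 1/4·π_2 + 1/8·π_3 + 1/4·π_4
  π_2 = 1/8·π_0 + 3/8·π_1 + 1/8·π_2 + 1/4·π_3 + 1/4·π_4
  π_3 = 1/4·π_0 + 1/8·π_1 + 1/8·π_2 + 1/4·π_3 + 1/8·π_4
  normalize: π_0 + π_1 + π_2 + π_3 + π_4 = 1
Solving the linear system gives exactly π = [104/505, 91/505, 997/4545, 87/505, 2/9].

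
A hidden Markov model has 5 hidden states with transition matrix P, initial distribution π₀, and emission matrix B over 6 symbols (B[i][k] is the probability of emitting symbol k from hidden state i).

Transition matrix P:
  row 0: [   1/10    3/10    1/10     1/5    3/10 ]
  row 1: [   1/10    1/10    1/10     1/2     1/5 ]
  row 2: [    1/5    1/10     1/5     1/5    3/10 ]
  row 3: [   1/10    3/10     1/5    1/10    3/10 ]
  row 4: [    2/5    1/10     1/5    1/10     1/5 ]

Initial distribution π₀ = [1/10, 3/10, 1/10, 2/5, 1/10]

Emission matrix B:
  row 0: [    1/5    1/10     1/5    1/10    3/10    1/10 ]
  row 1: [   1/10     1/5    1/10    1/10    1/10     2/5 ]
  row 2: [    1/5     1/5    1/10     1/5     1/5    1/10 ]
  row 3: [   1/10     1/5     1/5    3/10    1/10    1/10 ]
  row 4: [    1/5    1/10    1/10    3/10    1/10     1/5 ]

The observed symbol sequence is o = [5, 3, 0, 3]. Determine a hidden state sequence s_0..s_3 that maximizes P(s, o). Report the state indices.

path = [1, 3, 1, 3]

t=0: δ = [1.000e-02, 1.200e-01, 1.000e-02, 4.000e-02, 2.000e-02]  (obs o_0=5)
t=1: δ = [1.200e-03, 1.200e-03, 2.400e-03, 1.800e-02, 7.200e-03]  ψ = [1, 1, 1, 1, 1]  (obs o_1=3)
t=2: δ = [5.760e-04, 5.400e-04, 7.200e-04, 1.800e-04, 1.080e-03]  ψ = [4, 3, 3, 3, 3]  (obs o_2=0)
t=3: δ = [4.320e-05, 1.728e-05, 4.320e-05, 8.100e-05, 6.480e-05]  ψ = [4, 0, 4, 1, 2]  (obs o_3=3)
backtrack: best end state = 3; path = [1, 3, 1, 3]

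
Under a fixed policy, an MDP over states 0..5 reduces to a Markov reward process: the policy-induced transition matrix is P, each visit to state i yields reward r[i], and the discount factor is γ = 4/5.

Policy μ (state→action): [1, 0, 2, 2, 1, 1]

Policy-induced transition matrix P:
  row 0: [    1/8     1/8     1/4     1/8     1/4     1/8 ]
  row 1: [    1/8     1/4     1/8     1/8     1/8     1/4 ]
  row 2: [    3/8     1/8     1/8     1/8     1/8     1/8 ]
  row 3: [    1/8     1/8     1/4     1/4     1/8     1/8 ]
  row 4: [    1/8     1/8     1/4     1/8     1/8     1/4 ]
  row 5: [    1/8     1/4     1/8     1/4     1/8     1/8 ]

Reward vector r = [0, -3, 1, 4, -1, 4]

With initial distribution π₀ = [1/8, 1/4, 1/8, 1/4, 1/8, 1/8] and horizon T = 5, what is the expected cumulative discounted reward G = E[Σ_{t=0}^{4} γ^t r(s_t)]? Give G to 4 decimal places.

t=0: π = [0.1250, 0.2500, 0.1250, 0.2500, 0.1250, 0.1250], E[r] = 0.7500, γ^t·E[r] = 0.750000, running G = 0.750000
t=1: π = [0.1563, 0.1719, 0.1875, 0.1719, 0.1406, 0.1719], E[r] = 0.9063, γ^t·E[r] = 0.725000, running G = 1.475000
t=2: π = [0.1719, 0.1680, 0.1836, 0.1680, 0.1445, 0.1641], E[r] = 0.8633, γ^t·E[r] = 0.552500, running G = 2.027500
t=3: π = [0.1709, 0.1665, 0.1855, 0.1665, 0.1465, 0.1641], E[r] = 0.8618, γ^t·E[r] = 0.441250, running G = 2.468750
t=4: π = [0.1714, 0.1663, 0.1855, 0.1663, 0.1464, 0.1641], E[r] = 0.8619, γ^t·E[r] = 0.353050, running G = 2.821800

G = 2.8218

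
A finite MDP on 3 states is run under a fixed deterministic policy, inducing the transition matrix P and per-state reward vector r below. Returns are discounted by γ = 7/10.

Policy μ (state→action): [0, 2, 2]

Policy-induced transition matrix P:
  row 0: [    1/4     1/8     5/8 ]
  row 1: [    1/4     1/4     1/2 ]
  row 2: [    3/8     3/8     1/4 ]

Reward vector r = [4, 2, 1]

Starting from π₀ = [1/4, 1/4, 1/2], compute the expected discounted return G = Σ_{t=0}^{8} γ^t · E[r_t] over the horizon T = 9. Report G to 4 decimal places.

t=0: π = [0.2500, 0.2500, 0.5000], E[r] = 2.0000, γ^t·E[r] = 2.000000, running G = 2.000000
t=1: π = [0.3125, 0.2813, 0.4063], E[r] = 2.2188, γ^t·E[r] = 1.553125, running G = 3.553125
t=2: π = [0.3008, 0.2617, 0.4375], E[r] = 2.1641, γ^t·E[r] = 1.060391, running G = 4.613516
t=3: π = [0.3047, 0.2671, 0.4282], E[r] = 2.1812, γ^t·E[r] = 0.748135, running G = 5.361651
t=4: π = [0.3035, 0.2654, 0.4310], E[r] = 2.1760, γ^t·E[r] = 0.522464, running G = 5.884115
t=5: π = [0.3039, 0.2659, 0.4302], E[r] = 2.1776, γ^t·E[r] = 0.365985, running G = 6.250099
t=6: π = [0.3038, 0.2658, 0.4304], E[r] = 2.1771, γ^t·E[r] = 0.256134, running G = 6.506234
t=7: π = [0.3038, 0.2658, 0.4304], E[r] = 2.1772, γ^t·E[r] = 0.179306, running G = 6.685540
t=8: π = [0.3038, 0.2658, 0.4304], E[r] = 2.1772, γ^t·E[r] = 0.125512, running G = 6.811051

G = 6.8111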